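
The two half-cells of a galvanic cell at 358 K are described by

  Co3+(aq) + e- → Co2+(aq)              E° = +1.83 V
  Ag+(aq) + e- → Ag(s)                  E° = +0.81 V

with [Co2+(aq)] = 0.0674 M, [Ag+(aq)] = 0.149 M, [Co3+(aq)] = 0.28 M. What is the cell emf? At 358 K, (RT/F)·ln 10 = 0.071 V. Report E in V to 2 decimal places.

+1.12 V

Since E°(Co³⁺/Co²⁺) > E°(Ag⁺/Ag), Co³⁺/Co²⁺ serves as the cathode.
E°cell = E°cat − E°an = +1.83 − (+0.81) = +1.02 V; n = 1.
The balanced reaction is Co3+(aq) + Ag(s) → Co2+(aq) + Ag+(aq), so Q = ([Co2+(aq)]·[Ag+(aq)]) / [Co3+(aq)] = 0.0359 and log Q = −1.445.
Applying E = E° − (RT ln10/nF)·log Q gives +1.02 − (0.071/1)(−1.445) = +1.12 V.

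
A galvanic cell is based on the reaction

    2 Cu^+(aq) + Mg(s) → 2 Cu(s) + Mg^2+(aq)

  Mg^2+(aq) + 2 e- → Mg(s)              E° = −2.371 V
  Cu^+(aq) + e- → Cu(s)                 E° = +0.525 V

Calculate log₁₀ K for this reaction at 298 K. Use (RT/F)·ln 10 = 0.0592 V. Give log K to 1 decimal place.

The Cu⁺/Cu couple is reduced (cathode); E°cell = +0.525 − (−2.371) = +2.896 V with n = 2.
At equilibrium E = 0, so log K = nE°cell / 0.0592 = (2)(+2.896) / 0.0592 = 97.8.

log K = 97.8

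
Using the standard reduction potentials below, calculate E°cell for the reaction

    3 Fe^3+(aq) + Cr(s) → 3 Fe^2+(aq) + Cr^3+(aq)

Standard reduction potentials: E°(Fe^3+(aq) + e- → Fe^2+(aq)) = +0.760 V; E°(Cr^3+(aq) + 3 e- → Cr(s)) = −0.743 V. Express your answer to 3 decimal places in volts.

+1.503 V

Fe^3+(aq) gains electrons, so the Fe³⁺/Fe²⁺ couple is the cathode; the Cr³⁺/Cr couple is the anode.
E°cell = E°(cathode) − E°(anode) = +0.760 − (−0.743) = +1.503 V.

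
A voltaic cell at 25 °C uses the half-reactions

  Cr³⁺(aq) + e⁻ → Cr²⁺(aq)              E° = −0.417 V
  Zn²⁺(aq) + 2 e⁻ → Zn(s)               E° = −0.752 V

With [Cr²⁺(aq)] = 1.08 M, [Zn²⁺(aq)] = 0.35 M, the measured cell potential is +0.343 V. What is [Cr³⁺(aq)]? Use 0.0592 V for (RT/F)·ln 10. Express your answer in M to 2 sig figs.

The Cr³⁺/Cr²⁺ couple has the larger reduction potential, so it is the cathode: E°cell = −0.417 − (−0.752) = +0.335 V and n = 2.
From the Nernst equation, log Q = n(E° − E)/0.0592 = 2·(+0.335 − (+0.343))/0.0592 = −0.270.
For 2 Cr³⁺(aq) + Zn(s) → 2 Cr²⁺(aq) + Zn²⁺(aq), the reaction quotient is Q = ([Cr²⁺(aq)]^2·[Zn²⁺(aq)]) / [Cr³⁺(aq)]^2.
Isolating [Cr³⁺(aq)] in Q = 10^{−0.270} yields log [Cr³⁺(aq)] = −0.060, i.e. 0.87 M.

0.87 M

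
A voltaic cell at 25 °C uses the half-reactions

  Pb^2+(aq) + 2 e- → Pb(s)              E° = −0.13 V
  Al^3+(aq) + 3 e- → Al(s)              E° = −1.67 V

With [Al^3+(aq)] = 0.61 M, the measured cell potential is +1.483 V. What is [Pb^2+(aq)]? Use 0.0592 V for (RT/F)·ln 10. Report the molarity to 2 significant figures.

0.0085 M

The Pb²⁺/Pb couple has the larger reduction potential, so it is the cathode: E°cell = −0.13 − (−1.67) = +1.54 V and n = 6.
From the Nernst equation, log Q = n(E° − E)/0.0592 = 6·(+1.54 − (+1.483))/0.0592 = 5.777.
Balancing electrons gives 3 Pb^2+(aq) + 2 Al(s) → 3 Pb(s) + 2 Al^3+(aq); thus Q = [Al^3+(aq)]^2 / [Pb^2+(aq)]^3.
Isolating [Pb^2+(aq)] in Q = 10^{5.777} yields log [Pb^2+(aq)] = −2.069, i.e. 0.0085 M.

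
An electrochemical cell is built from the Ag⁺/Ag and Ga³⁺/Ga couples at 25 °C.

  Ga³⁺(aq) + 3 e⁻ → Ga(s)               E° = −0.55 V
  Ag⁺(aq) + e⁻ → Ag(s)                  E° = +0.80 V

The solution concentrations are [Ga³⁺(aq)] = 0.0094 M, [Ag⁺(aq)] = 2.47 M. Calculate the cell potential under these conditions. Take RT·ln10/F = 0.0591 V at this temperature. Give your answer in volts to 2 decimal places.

Since E°(Ag⁺/Ag) > E°(Ga³⁺/Ga), Ag⁺/Ag serves as the cathode.
The standard potential is +0.80 − (−0.55) = +1.35 V and the balanced reaction transfers n = 3 electrons.
For the overall reaction 3 Ag⁺(aq) + Ga(s) → 3 Ag(s) + Ga³⁺(aq), Q = [Ga³⁺(aq)] / [Ag⁺(aq)]^3 = 0.000624, giving log Q = −3.205.
Applying E = E° − (RT ln10/nF)·log Q gives +1.35 − (0.0591/3)(−3.205) = +1.41 V.

+1.41 V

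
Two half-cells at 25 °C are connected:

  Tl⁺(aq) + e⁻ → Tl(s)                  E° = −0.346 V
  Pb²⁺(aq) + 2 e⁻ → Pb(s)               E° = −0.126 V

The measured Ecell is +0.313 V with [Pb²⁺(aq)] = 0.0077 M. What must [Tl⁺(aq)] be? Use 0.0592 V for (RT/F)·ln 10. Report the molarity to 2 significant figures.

The Pb²⁺/Pb couple has the larger reduction potential, so it is the cathode: E°cell = −0.126 − (−0.346) = +0.220 V and n = 2.
Since E = E° − (0.0592/n)·log Q, log Q = n(E° − E)/0.0592 = −3.142.
Balancing electrons gives Pb²⁺(aq) + 2 Tl(s) → Pb(s) + 2 Tl⁺(aq); thus Q = [Tl⁺(aq)]^2 / [Pb²⁺(aq)].
Solving for the unknown gives log [Tl⁺(aq)] = −2.628, so [Tl⁺(aq)] ≈ 0.0024 M.

0.0024 M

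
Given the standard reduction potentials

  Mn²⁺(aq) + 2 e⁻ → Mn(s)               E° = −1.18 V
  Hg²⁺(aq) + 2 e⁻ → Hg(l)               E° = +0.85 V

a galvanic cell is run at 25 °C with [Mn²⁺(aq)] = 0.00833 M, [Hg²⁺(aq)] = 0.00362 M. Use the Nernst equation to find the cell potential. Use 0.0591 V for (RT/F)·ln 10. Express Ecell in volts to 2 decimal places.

+2.02 V

Since E°(Hg²⁺/Hg) > E°(Mn²⁺/Mn), Hg²⁺/Hg serves as the cathode.
E°cell = E°cat − E°an = +0.85 − (−1.18) = +2.03 V; n = 2.
For the overall reaction Hg²⁺(aq) + Mn(s) → Hg(l) + Mn²⁺(aq), Q = [Mn²⁺(aq)] / [Hg²⁺(aq)] = 2.3, giving log Q = 0.362.
E = E° − (0.0591/n)·log Q = +2.03 − (0.0591/2)(0.362) = +2.02 V.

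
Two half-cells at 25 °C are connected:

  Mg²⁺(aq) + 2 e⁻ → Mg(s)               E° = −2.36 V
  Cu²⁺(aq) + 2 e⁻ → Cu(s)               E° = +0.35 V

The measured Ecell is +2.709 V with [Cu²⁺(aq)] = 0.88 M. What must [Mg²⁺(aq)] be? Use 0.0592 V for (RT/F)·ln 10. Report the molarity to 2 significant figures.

With Cu²⁺/Cu at the cathode and Mg²⁺/Mg at the anode, E°cell = +0.35 − (−2.36) = +2.71 V (n = 2).
From the Nernst equation, log Q = n(E° − E)/0.0592 = 2·(+2.71 − (+2.709))/0.0592 = 0.034.
The balanced reaction is Cu²⁺(aq) + Mg(s) → Cu(s) + Mg²⁺(aq), so Q = [Mg²⁺(aq)] / [Cu²⁺(aq)].
Solving for the unknown gives log [Mg²⁺(aq)] = −0.022, so [Mg²⁺(aq)] ≈ 0.95 M.

0.95 M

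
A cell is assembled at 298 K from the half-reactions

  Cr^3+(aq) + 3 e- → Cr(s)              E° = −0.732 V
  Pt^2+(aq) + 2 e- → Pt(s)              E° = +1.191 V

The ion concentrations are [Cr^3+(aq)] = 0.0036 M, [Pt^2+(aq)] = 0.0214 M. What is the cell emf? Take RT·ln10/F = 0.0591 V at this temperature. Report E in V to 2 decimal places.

+1.92 V

Since E°(Pt²⁺/Pt) > E°(Cr³⁺/Cr), Pt²⁺/Pt serves as the cathode.
The standard potential is +1.191 − (−0.732) = +1.923 V and the balanced reaction transfers n = 6 electrons.
For the overall reaction 3 Pt^2+(aq) + 2 Cr(s) → 3 Pt(s) + 2 Cr^3+(aq), Q = [Cr^3+(aq)]^2 / [Pt^2+(aq)]^3 = 1.32, giving log Q = 0.121.
Applying E = E° − (RT ln10/nF)·log Q gives +1.923 − (0.0591/6)(0.121) = +1.92 V.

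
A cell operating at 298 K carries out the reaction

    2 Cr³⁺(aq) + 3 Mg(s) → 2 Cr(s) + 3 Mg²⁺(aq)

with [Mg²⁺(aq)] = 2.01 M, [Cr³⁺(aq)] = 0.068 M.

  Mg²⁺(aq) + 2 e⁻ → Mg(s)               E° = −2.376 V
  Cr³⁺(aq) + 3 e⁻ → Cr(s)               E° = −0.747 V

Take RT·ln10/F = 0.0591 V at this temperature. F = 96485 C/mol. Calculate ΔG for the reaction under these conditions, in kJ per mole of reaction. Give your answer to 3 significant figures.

−925 kJ/mol

E°cell = −0.747 − (−2.376) = +1.629 V; the balanced reaction transfers n = 6 electrons.
Q = [Mg²⁺(aq)]^3 / [Cr³⁺(aq)]^2 = 1.76×10^3, so log Q = 3.245 and E = +1.629 − (0.0591/6)(3.245) = +1.5970 V.
Then ΔG = −nFE = −6 × 96485 × +1.5970 J/mol = −925 kJ/mol.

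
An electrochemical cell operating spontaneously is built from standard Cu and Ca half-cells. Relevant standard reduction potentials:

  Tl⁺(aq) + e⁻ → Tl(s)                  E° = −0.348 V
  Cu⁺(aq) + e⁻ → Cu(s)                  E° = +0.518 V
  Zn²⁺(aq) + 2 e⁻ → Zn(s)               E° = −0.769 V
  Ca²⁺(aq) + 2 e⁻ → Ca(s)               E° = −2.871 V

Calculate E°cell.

The Cu⁺/Cu couple has the higher E°, so Cu ion is reduced (cathode) and Ca is oxidized (anode).
E°cell = E°(cathode) − E°(anode) = +0.518 − (−2.871) = +3.389 V.

+3.389 V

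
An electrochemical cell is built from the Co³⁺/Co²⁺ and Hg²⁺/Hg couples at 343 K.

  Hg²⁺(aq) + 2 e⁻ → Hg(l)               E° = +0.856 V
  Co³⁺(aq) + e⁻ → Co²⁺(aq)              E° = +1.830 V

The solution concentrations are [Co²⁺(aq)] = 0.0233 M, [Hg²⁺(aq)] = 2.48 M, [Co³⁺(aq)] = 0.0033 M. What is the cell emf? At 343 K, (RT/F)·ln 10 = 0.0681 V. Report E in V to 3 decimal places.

The Co³⁺/Co²⁺ couple has the more positive E°, so it is the cathode; Hg²⁺/Hg is the anode.
E°cell = +1.830 − (+0.856) = +0.974 V, with n = 2 electrons transferred.
For the overall reaction 2 Co³⁺(aq) + Hg(l) → 2 Co²⁺(aq) + Hg²⁺(aq), Q = ([Co²⁺(aq)]^2·[Hg²⁺(aq)]) / [Co³⁺(aq)]^2 = 124, giving log Q = 2.092.
Applying E = E° − (RT ln10/nF)·log Q gives +0.974 − (0.0681/2)(2.092) = +0.903 V.

+0.903 V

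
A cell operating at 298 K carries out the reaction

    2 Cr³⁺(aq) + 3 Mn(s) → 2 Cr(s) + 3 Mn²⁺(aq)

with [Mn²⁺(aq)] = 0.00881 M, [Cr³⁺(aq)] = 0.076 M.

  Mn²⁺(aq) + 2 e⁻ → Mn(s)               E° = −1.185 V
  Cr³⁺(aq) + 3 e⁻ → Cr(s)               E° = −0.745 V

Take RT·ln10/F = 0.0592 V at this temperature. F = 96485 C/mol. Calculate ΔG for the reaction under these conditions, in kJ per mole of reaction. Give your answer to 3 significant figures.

The standard cell potential is −0.745 − (−1.185) = +0.440 V, with n = 6 electrons in the balanced equation.
The reaction quotient is [Mn²⁺(aq)]^3 / [Cr³⁺(aq)]^2 = 0.000118; by Nernst, E = +0.440 − (0.0592/6)(−3.927) = +0.4787 V.
ΔG = −nFE = −(6)(96485)(+0.4787) J/mol = −277 kJ/mol.

−277 kJ/mol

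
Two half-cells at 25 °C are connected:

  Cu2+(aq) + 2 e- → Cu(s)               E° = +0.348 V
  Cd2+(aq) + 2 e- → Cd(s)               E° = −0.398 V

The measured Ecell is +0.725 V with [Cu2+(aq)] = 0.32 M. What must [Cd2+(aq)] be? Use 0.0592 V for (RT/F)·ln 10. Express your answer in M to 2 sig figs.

1.6 M

With Cu²⁺/Cu at the cathode and Cd²⁺/Cd at the anode, E°cell = +0.348 − (−0.398) = +0.746 V (n = 2).
Since E = E° − (0.0592/n)·log Q, log Q = n(E° − E)/0.0592 = 0.709.
For Cu2+(aq) + Cd(s) → Cu(s) + Cd2+(aq), the reaction quotient is Q = [Cd2+(aq)] / [Cu2+(aq)].
Isolating [Cd2+(aq)] in Q = 10^{0.709} yields log [Cd2+(aq)] = 0.214, i.e. 1.6 M.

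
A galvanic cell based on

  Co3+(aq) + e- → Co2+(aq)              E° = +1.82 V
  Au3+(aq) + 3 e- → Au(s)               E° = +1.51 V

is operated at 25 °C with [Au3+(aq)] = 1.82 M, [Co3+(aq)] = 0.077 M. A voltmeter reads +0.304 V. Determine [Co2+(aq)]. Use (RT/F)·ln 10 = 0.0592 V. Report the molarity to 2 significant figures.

0.080 M

With Co³⁺/Co²⁺ at the cathode and Au³⁺/Au at the anode, E°cell = +1.82 − (+1.51) = +0.31 V (n = 3).
From the Nernst equation, log Q = n(E° − E)/0.0592 = 3·(+0.31 − (+0.304))/0.0592 = 0.304.
The balanced reaction is 3 Co3+(aq) + Au(s) → 3 Co2+(aq) + Au3+(aq), so Q = ([Co2+(aq)]^3·[Au3+(aq)]) / [Co3+(aq)]^3.
Solving for the unknown gives log [Co2+(aq)] = −1.099, so [Co2+(aq)] ≈ 0.080 M.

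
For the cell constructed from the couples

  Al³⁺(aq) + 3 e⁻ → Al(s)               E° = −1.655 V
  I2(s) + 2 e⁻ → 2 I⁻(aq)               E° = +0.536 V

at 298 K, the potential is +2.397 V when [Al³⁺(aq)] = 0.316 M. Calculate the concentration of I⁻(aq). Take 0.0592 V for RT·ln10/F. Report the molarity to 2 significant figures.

With I₂/I⁻ at the cathode and Al³⁺/Al at the anode, E°cell = +0.536 − (−1.655) = +2.191 V (n = 6).
From the Nernst equation, log Q = n(E° − E)/0.0592 = 6·(+2.191 − (+2.397))/0.0592 = −20.878.
The balanced reaction is 3 I2(s) + 2 Al(s) → 6 I⁻(aq) + 2 Al³⁺(aq), so Q = [I⁻(aq)]^6·[Al³⁺(aq)]^2.
Solving for the unknown gives log [I⁻(aq)] = −3.313, so [I⁻(aq)] ≈ 0.00049 M.

0.00049 M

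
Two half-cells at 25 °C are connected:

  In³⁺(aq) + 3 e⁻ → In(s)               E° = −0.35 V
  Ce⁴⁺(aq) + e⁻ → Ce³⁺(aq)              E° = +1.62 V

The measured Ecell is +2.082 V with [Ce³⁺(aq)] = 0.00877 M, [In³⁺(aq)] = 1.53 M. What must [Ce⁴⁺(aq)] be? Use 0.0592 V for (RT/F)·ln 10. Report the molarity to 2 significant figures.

With Ce⁴⁺/Ce³⁺ at the cathode and In³⁺/In at the anode, E°cell = +1.62 − (−0.35) = +1.97 V (n = 3).
From the Nernst equation, log Q = n(E° − E)/0.0592 = 3·(+1.97 − (+2.082))/0.0592 = −5.676.
The balanced reaction is 3 Ce⁴⁺(aq) + In(s) → 3 Ce³⁺(aq) + In³⁺(aq), so Q = ([Ce³⁺(aq)]^3·[In³⁺(aq)]) / [Ce⁴⁺(aq)]^3.
Isolating [Ce⁴⁺(aq)] in Q = 10^{−5.676} yields log [Ce⁴⁺(aq)] = −0.103, i.e. 0.79 M.

0.79 M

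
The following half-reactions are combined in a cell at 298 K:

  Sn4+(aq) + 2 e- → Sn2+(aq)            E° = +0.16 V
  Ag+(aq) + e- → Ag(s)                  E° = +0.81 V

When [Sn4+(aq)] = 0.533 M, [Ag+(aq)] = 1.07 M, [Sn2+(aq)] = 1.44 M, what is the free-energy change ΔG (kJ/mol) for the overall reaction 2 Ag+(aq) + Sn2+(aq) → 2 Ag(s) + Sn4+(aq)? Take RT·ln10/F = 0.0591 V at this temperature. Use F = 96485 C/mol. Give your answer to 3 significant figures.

E°cell = +0.81 − (+0.16) = +0.65 V; the balanced reaction transfers n = 2 electrons.
Q = [Sn4+(aq)] / ([Ag+(aq)]^2·[Sn2+(aq)]) = 0.323, so log Q = −0.490 and E = +0.65 − (0.0591/2)(−0.490) = +0.6645 V.
Finally ΔG = −nFE = −(2)(96485 C/mol)(+0.6645 V) = −128 kJ/mol.

−128 kJ/mol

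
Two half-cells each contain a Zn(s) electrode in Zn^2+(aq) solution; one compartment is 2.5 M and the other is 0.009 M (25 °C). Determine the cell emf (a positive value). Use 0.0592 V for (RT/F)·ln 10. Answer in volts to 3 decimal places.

For a concentration cell E°cell = 0, since both electrodes use the same couple.
The compartment with the higher Zn^2+(aq) concentration (2.5 M) acts as the cathode; ions are reduced there and produced at the dilute (0.009 M) anode.
With n = 2, Ecell = −(0.0592/2)·log([dilute]/[conc]) = −(0.0592/2)·log(0.009/2.5) = +0.072 V.

0.072 V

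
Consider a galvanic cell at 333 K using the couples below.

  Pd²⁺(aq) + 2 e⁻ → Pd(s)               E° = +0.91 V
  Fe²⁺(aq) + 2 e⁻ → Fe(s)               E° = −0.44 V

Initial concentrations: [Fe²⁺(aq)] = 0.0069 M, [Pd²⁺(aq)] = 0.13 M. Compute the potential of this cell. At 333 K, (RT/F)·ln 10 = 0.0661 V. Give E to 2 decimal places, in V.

+1.39 V

Since E°(Pd²⁺/Pd) > E°(Fe²⁺/Fe), Pd²⁺/Pd serves as the cathode.
E°cell = E°cat − E°an = +0.91 − (−0.44) = +1.35 V; n = 2.
The balanced reaction is Pd²⁺(aq) + Fe(s) → Pd(s) + Fe²⁺(aq), so Q = [Fe²⁺(aq)] / [Pd²⁺(aq)] = 0.0531 and log Q = −1.275.
Applying E = E° − (RT ln10/nF)·log Q gives +1.35 − (0.0661/2)(−1.275) = +1.39 V.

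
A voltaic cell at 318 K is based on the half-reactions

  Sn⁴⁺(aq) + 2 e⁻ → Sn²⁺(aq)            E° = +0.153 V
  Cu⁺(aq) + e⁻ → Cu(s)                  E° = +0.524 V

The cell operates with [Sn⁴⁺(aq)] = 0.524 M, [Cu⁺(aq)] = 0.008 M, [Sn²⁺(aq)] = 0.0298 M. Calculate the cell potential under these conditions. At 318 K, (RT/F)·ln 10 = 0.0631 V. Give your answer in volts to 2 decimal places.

+0.20 V

Cu⁺/Cu is reduced (cathode, E° = +0.524 V) and Sn⁴⁺/Sn²⁺ is oxidized (anode).
E°cell = +0.524 − (+0.153) = +0.371 V, with n = 2 electrons transferred.
Balancing gives 2 Cu⁺(aq) + Sn²⁺(aq) → 2 Cu(s) + Sn⁴⁺(aq); hence Q = [Sn⁴⁺(aq)] / ([Cu⁺(aq)]^2·[Sn²⁺(aq)]) = 2.75×10^5 (log Q = 5.439).
By the Nernst equation, E = +0.371 − (0.0631/2)·(5.439) = +0.20 V.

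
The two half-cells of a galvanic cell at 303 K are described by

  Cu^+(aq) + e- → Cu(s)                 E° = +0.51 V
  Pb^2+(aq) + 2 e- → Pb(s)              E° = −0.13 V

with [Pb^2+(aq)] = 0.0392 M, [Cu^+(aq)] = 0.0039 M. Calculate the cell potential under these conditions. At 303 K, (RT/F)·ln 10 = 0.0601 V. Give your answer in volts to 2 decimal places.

+0.54 V

The Cu⁺/Cu couple has the more positive E°, so it is the cathode; Pb²⁺/Pb is the anode.
E°cell = E°cat − E°an = +0.51 − (−0.13) = +0.64 V; n = 2.
For the overall reaction 2 Cu^+(aq) + Pb(s) → 2 Cu(s) + Pb^2+(aq), Q = [Pb^2+(aq)] / [Cu^+(aq)]^2 = 2.58×10^3, giving log Q = 3.411.
By the Nernst equation, E = +0.64 − (0.0601/2)·(3.411) = +0.54 V.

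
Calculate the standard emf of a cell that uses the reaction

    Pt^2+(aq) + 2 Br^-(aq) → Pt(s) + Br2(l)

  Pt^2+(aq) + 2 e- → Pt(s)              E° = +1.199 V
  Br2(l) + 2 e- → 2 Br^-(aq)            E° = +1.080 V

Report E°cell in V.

+0.119 V

In the reaction as written, Pt^2+(aq) is reduced (cathode) and Br2(l) is produced by oxidation at the anode.
E°cell = E°(cathode) − E°(anode) = +1.199 − (+1.080) = +0.119 V.
The positive value indicates the reaction is spontaneous as written.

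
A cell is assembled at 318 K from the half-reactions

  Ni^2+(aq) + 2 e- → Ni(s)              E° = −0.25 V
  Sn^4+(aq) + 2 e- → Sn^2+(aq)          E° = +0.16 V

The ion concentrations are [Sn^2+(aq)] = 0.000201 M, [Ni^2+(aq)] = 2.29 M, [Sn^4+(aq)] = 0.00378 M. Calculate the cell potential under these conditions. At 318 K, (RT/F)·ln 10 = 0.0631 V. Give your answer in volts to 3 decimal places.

The Sn⁴⁺/Sn²⁺ couple has the more positive E°, so it is the cathode; Ni²⁺/Ni is the anode.
E°cell = +0.16 − (−0.25) = +0.41 V, with n = 2 electrons transferred.
The balanced reaction is Sn^4+(aq) + Ni(s) → Sn^2+(aq) + Ni^2+(aq), so Q = ([Sn^2+(aq)]·[Ni^2+(aq)]) / [Sn^4+(aq)] = 0.122 and log Q = −0.914.
E = E° − (0.0631/n)·log Q = +0.41 − (0.0631/2)(−0.914) = +0.439 V.

+0.439 V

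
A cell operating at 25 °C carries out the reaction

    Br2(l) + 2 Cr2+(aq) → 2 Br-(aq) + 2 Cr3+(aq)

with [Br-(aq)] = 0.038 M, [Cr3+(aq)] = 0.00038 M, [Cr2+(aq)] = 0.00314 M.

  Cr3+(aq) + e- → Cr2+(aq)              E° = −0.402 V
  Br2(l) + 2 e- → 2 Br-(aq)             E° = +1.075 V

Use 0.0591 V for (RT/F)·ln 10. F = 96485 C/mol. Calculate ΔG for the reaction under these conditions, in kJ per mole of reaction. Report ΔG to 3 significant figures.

The standard cell potential is +1.075 − (−0.402) = +1.477 V, with n = 2 electrons in the balanced equation.
The reaction quotient is ([Br-(aq)]^2·[Cr3+(aq)]^2) / [Cr2+(aq)]^2 = 2.11×10^−5; by Nernst, E = +1.477 − (0.0591/2)(−4.675) = +1.6151 V.
ΔG = −nFE = −(2)(96485)(+1.6151) J/mol = −312 kJ/mol.

−312 kJ/mol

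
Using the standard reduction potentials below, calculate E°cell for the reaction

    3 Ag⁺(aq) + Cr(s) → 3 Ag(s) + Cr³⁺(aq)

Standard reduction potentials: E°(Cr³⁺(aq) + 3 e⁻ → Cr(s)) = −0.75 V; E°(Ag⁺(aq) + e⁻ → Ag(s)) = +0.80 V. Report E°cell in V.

In the reaction as written, Ag⁺(aq) is reduced (cathode) and Cr³⁺(aq) is produced by oxidation at the anode.
E°cell = E°(cathode) − E°(anode) = +0.80 − (−0.75) = +1.55 V.
The positive value indicates the reaction is spontaneous as written.

+1.55 V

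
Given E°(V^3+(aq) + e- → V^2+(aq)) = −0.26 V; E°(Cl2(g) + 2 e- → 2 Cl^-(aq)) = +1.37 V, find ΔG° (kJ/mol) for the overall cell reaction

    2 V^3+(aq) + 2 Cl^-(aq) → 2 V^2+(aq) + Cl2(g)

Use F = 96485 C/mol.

In the reaction as written V^3+(aq) is reduced, so the V³⁺/V²⁺ couple is the cathode and Cl₂/Cl⁻ is the anode.
E°cell = −0.26 − (+1.37) = −1.63 V; balancing electrons gives n = 2.
ΔG° = −nFE°cell = −(2)(96485)(−1.63) J/mol = +315 kJ/mol.

+315 kJ/mol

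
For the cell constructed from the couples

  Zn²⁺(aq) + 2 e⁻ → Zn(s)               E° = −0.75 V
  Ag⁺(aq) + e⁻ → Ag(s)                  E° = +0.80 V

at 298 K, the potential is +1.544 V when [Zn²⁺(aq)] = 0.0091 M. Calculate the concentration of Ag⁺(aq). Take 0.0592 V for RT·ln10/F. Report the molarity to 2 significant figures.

0.076 M

The Ag⁺/Ag couple has the larger reduction potential, so it is the cathode: E°cell = +0.80 − (−0.75) = +1.55 V and n = 2.
Since E = E° − (0.0592/n)·log Q, log Q = n(E° − E)/0.0592 = 0.203.
For 2 Ag⁺(aq) + Zn(s) → 2 Ag(s) + Zn²⁺(aq), the reaction quotient is Q = [Zn²⁺(aq)] / [Ag⁺(aq)]^2.
Solving for the unknown gives log [Ag⁺(aq)] = −1.122, so [Ag⁺(aq)] ≈ 0.076 M.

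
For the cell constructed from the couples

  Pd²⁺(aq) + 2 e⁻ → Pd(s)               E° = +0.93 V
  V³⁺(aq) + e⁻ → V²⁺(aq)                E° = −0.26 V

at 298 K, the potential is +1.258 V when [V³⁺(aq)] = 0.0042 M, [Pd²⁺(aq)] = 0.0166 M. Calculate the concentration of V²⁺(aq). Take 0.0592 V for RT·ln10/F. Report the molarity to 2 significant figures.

With Pd²⁺/Pd at the cathode and V³⁺/V²⁺ at the anode, E°cell = +0.93 − (−0.26) = +1.19 V (n = 2).
Since E = E° − (0.0592/n)·log Q, log Q = n(E° − E)/0.0592 = −2.297.
For Pd²⁺(aq) + 2 V²⁺(aq) → Pd(s) + 2 V³⁺(aq), the reaction quotient is Q = [V³⁺(aq)]^2 / ([Pd²⁺(aq)]·[V²⁺(aq)]^2).
Substituting the known concentrations and solving, log [V²⁺(aq)] = −0.338 and [V²⁺(aq)] = 0.46 M.

0.46 M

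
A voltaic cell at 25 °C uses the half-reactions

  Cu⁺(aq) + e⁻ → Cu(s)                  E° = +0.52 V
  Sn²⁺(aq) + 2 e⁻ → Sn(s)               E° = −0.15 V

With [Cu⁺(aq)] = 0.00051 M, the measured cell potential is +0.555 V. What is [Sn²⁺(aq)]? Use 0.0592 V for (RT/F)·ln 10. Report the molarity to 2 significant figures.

With Cu⁺/Cu at the cathode and Sn²⁺/Sn at the anode, E°cell = +0.52 − (−0.15) = +0.67 V (n = 2).
From the Nernst equation, log Q = n(E° − E)/0.0592 = 2·(+0.67 − (+0.555))/0.0592 = 3.885.
Balancing electrons gives 2 Cu⁺(aq) + Sn(s) → 2 Cu(s) + Sn²⁺(aq); thus Q = [Sn²⁺(aq)] / [Cu⁺(aq)]^2.
Solving for the unknown gives log [Sn²⁺(aq)] = −2.700, so [Sn²⁺(aq)] ≈ 0.0020 M.

0.0020 M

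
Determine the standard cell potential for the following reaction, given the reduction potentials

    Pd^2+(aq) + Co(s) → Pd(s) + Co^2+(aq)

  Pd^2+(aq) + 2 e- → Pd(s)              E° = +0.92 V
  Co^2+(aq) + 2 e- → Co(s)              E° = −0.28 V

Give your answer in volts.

Pd^2+(aq) gains electrons, so the Pd²⁺/Pd couple is the cathode; the Co²⁺/Co couple is the anode.
E°cell = E°(cathode) − E°(anode) = +0.92 − (−0.28) = +1.20 V.

+1.20 V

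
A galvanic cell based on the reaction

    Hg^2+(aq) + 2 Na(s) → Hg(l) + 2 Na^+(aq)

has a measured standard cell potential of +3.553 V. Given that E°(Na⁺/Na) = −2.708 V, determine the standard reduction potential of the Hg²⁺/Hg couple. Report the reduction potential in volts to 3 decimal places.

+0.845 V

In the reaction as written the Hg²⁺/Hg couple is reduced (cathode) and Na⁺/Na is oxidized (anode), so E°cell = E°(Hg²⁺/Hg) − E°(Na⁺/Na).
E°(Hg²⁺/Hg) = E°cell + E°(anode) = +3.553 + (−2.708) = +0.845 V.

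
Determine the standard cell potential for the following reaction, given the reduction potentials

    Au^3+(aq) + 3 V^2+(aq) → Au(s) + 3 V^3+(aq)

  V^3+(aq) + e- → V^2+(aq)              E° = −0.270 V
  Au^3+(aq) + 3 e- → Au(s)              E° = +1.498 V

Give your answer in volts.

In the reaction as written, Au^3+(aq) is reduced (cathode) and V^3+(aq) is produced by oxidation at the anode.
E°cell = E°(cathode) − E°(anode) = +1.498 − (−0.270) = +1.768 V.

+1.768 V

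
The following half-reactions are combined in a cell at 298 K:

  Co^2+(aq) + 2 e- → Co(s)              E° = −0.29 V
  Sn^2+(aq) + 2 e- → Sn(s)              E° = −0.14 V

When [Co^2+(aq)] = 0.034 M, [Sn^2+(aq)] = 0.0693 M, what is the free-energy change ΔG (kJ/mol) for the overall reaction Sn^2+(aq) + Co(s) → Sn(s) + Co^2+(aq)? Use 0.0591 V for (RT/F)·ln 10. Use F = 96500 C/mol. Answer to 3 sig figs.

With Sn²⁺/Sn reduced at the cathode, E°cell = −0.14 − (−0.29) = +0.15 V and n = 2.
Q = [Co^2+(aq)] / [Sn^2+(aq)] = 0.491, so log Q = −0.309 and E = +0.15 − (0.0591/2)(−0.309) = +0.1591 V.
ΔG = −nFE = −(2)(96500)(+0.1591) J/mol = −30.7 kJ/mol.

−30.7 kJ/mol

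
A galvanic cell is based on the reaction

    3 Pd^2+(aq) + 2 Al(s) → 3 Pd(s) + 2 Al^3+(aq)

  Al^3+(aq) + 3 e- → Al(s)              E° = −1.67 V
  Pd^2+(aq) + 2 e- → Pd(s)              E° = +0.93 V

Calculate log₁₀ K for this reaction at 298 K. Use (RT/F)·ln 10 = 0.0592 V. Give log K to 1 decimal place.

The Pd²⁺/Pd couple is reduced (cathode); E°cell = +0.93 − (−1.67) = +2.60 V with n = 6.
At equilibrium E = 0, so log K = nE°cell / 0.0592 = (6)(+2.60) / 0.0592 = 263.5.

log K = 263.5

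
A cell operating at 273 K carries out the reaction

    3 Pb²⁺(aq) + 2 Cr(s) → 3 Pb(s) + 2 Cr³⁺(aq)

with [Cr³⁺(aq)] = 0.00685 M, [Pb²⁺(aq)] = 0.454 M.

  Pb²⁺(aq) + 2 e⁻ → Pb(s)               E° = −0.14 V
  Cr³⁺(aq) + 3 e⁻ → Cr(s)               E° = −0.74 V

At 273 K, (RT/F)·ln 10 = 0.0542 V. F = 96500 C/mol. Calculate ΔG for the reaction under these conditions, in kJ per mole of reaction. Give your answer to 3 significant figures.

−365 kJ/mol

With Pb²⁺/Pb reduced at the cathode, E°cell = −0.14 − (−0.74) = +0.60 V and n = 6.
Q = [Cr³⁺(aq)]^2 / [Pb²⁺(aq)]^3 = 0.000501, so log Q = −3.300 and E = +0.60 − (0.0542/6)(−3.300) = +0.6298 V.
Finally ΔG = −nFE = −(6)(96500 C/mol)(+0.6298 V) = −365 kJ/mol.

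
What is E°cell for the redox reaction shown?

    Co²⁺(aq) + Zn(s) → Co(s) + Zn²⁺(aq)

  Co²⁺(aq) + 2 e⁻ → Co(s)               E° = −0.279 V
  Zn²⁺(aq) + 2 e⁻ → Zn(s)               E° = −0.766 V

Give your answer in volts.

Co²⁺(aq) gains electrons, so the Co²⁺/Co couple is the cathode; the Zn²⁺/Zn couple is the anode.
E°cell = E°(cathode) − E°(anode) = −0.279 − (−0.766) = +0.487 V.
The positive value indicates the reaction is spontaneous as written.

+0.487 V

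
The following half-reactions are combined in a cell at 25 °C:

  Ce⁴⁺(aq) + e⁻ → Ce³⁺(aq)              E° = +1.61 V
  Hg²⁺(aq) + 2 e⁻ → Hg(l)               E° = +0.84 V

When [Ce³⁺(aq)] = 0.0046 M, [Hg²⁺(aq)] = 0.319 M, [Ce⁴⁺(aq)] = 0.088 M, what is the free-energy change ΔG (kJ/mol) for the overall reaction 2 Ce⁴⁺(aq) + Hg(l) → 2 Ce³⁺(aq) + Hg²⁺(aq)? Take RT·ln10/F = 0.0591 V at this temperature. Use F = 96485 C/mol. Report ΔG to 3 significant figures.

−166 kJ/mol

E°cell = +1.61 − (+0.84) = +0.77 V; the balanced reaction transfers n = 2 electrons.
Q = ([Ce³⁺(aq)]^2·[Hg²⁺(aq)]) / [Ce⁴⁺(aq)]^2 = 0.000872, so log Q = −3.060 and E = +0.77 − (0.0591/2)(−3.060) = +0.8604 V.
Then ΔG = −nFE = −2 × 96485 × +0.8604 J/mol = −166 kJ/mol.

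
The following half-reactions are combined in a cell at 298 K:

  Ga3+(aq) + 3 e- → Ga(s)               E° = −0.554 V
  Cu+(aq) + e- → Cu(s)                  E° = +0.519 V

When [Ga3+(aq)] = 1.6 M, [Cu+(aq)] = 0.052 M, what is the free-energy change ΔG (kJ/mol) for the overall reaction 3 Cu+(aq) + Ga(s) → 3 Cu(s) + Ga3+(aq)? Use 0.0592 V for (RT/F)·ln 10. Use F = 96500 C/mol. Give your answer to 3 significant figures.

−287 kJ/mol

With Cu⁺/Cu reduced at the cathode, E°cell = +0.519 − (−0.554) = +1.073 V and n = 3.
The reaction quotient is [Ga3+(aq)] / [Cu+(aq)]^3 = 1.14×10^4; by Nernst, E = +1.073 − (0.0592/3)(4.056) = +0.9930 V.
ΔG = −nFE = −(3)(96500)(+0.9930) J/mol = −287 kJ/mol.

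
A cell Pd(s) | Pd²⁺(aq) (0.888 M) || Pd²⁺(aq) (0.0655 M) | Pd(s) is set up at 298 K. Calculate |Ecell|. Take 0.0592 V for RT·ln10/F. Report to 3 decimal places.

0.034 V

For a concentration cell E°cell = 0, since both electrodes use the same couple.
The compartment with the higher Pd²⁺(aq) concentration (0.888 M) acts as the cathode; ions are reduced there and produced at the dilute (0.0655 M) anode.
With n = 2, Ecell = −(0.0592/2)·log([dilute]/[conc]) = −(0.0592/2)·log(0.0655/0.888) = +0.034 V.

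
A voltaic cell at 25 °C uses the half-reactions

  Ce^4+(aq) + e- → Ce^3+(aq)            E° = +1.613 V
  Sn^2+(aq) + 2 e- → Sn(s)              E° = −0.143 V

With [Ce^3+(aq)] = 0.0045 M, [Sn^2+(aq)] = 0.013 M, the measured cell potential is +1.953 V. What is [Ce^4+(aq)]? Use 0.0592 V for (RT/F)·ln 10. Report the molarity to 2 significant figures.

1.1 M

With Ce⁴⁺/Ce³⁺ at the cathode and Sn²⁺/Sn at the anode, E°cell = +1.613 − (−0.143) = +1.756 V (n = 2).
Since E = E° − (0.0592/n)·log Q, log Q = n(E° − E)/0.0592 = −6.655.
For 2 Ce^4+(aq) + Sn(s) → 2 Ce^3+(aq) + Sn^2+(aq), the reaction quotient is Q = ([Ce^3+(aq)]^2·[Sn^2+(aq)]) / [Ce^4+(aq)]^2.
Solving for the unknown gives log [Ce^4+(aq)] = 0.038, so [Ce^4+(aq)] ≈ 1.1 M.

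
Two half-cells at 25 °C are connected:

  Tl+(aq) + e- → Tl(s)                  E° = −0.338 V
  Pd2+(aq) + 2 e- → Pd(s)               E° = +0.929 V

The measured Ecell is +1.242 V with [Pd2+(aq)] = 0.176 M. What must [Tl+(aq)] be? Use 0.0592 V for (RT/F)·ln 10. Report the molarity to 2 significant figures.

1.1 M

The Pd²⁺/Pd couple has the larger reduction potential, so it is the cathode: E°cell = +0.929 − (−0.338) = +1.267 V and n = 2.
Since E = E° − (0.0592/n)·log Q, log Q = n(E° − E)/0.0592 = 0.845.
Balancing electrons gives Pd2+(aq) + 2 Tl(s) → Pd(s) + 2 Tl+(aq); thus Q = [Tl+(aq)]^2 / [Pd2+(aq)].
Isolating [Tl+(aq)] in Q = 10^{0.845} yields log [Tl+(aq)] = 0.045, i.e. 1.1 M.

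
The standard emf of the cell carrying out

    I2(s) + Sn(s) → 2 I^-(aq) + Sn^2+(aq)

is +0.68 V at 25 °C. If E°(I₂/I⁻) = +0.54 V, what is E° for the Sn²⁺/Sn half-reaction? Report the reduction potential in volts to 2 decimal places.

In the reaction as written the I₂/I⁻ couple is reduced (cathode) and Sn²⁺/Sn is oxidized (anode), so E°cell = E°(I₂/I⁻) − E°(Sn²⁺/Sn).
E°(Sn²⁺/Sn) = E°(cathode) − E°cell = +0.54 − (+0.68) = −0.14 V.

−0.14 V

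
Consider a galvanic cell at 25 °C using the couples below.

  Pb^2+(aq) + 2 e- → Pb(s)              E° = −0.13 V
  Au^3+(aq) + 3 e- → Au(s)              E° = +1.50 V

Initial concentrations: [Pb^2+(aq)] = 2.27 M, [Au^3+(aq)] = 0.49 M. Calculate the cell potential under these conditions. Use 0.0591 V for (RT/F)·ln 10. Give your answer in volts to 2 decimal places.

+1.61 V

Au³⁺/Au is reduced (cathode, E° = +1.50 V) and Pb²⁺/Pb is oxidized (anode).
E°cell = E°cat − E°an = +1.50 − (−0.13) = +1.63 V; n = 6.
Balancing gives 2 Au^3+(aq) + 3 Pb(s) → 2 Au(s) + 3 Pb^2+(aq); hence Q = [Pb^2+(aq)]^3 / [Au^3+(aq)]^2 = 48.7 (log Q = 1.688).
By the Nernst equation, E = +1.63 − (0.0591/6)·(1.688) = +1.61 V.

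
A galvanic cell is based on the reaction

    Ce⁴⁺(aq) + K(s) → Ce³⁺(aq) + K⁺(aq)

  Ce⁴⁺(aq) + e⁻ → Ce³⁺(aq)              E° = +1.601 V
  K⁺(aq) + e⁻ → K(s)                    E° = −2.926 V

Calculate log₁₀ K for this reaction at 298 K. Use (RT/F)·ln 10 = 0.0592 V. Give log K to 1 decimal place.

log K = 76.5

The Ce⁴⁺/Ce³⁺ couple is reduced (cathode); E°cell = +1.601 − (−2.926) = +4.527 V with n = 1.
At equilibrium E = 0, so log K = nE°cell / 0.0592 = (1)(+4.527) / 0.0592 = 76.5.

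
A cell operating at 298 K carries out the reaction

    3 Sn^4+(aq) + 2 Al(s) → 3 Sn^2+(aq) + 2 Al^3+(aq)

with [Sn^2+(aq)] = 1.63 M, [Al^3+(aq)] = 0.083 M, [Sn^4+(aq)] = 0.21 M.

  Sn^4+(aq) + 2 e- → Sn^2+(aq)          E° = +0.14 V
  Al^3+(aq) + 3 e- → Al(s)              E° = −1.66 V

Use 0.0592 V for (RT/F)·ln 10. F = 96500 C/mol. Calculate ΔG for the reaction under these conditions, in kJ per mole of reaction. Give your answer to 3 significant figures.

With Sn⁴⁺/Sn²⁺ reduced at the cathode, E°cell = +0.14 − (−1.66) = +1.80 V and n = 6.
Here Q = ([Sn^2+(aq)]^3·[Al^3+(aq)]^2) / [Sn^4+(aq)]^3 = 3.22 (log Q = 0.508), giving E = +1.80 − (0.0592/6)·(0.508) = +1.7950 V.
Then ΔG = −nFE = −6 × 96500 × +1.7950 J/mol = −1040 kJ/mol.

−1040 kJ/mol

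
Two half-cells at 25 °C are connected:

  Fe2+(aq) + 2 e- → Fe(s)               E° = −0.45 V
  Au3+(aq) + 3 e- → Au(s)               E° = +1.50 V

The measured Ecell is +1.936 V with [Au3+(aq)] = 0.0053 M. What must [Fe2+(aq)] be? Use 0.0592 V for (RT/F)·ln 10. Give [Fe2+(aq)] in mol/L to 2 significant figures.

The Au³⁺/Au couple has the larger reduction potential, so it is the cathode: E°cell = +1.50 − (−0.45) = +1.95 V and n = 6.
From the Nernst equation, log Q = n(E° − E)/0.0592 = 6·(+1.95 − (+1.936))/0.0592 = 1.419.
The balanced reaction is 2 Au3+(aq) + 3 Fe(s) → 2 Au(s) + 3 Fe2+(aq), so Q = [Fe2+(aq)]^3 / [Au3+(aq)]^2.
Isolating [Fe2+(aq)] in Q = 10^{1.419} yields log [Fe2+(aq)] = −1.044, i.e. 0.090 M.

0.090 M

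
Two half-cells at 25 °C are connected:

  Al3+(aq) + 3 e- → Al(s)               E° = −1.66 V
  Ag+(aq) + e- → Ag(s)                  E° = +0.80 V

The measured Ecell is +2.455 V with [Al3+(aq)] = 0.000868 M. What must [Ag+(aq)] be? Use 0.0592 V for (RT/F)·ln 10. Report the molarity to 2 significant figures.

0.079 M

With Ag⁺/Ag at the cathode and Al³⁺/Al at the anode, E°cell = +0.80 − (−1.66) = +2.46 V (n = 3).
Rearranging E = E° − (0.0592/n)·log Q gives log Q = 3(+2.46 − (+2.455))/0.0592 = 0.253.
For 3 Ag+(aq) + Al(s) → 3 Ag(s) + Al3+(aq), the reaction quotient is Q = [Al3+(aq)] / [Ag+(aq)]^3.
Isolating [Ag+(aq)] in Q = 10^{0.253} yields log [Ag+(aq)] = −1.105, i.e. 0.079 M.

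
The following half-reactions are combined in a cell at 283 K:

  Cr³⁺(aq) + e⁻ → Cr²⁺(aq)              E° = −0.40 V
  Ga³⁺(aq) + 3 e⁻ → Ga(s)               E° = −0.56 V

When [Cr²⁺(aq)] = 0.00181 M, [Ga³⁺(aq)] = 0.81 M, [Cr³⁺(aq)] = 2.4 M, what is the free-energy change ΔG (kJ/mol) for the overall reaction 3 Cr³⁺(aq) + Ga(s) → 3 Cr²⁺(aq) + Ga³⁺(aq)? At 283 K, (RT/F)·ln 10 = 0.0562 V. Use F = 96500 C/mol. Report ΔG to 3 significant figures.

The standard cell potential is −0.40 − (−0.56) = +0.16 V, with n = 3 electrons in the balanced equation.
The reaction quotient is ([Cr²⁺(aq)]^3·[Ga³⁺(aq)]) / [Cr³⁺(aq)]^3 = 3.47×10^−10; by Nernst, E = +0.16 − (0.0562/3)(−9.459) = +0.3372 V.
Finally ΔG = −nFE = −(3)(96500 C/mol)(+0.3372 V) = −97.6 kJ/mol.

−97.6 kJ/mol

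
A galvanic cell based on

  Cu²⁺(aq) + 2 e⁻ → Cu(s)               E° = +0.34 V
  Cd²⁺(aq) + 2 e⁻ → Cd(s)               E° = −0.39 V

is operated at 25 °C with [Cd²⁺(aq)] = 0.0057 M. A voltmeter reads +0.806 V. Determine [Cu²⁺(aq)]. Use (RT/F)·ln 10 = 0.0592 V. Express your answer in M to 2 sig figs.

2.1 M

With Cu²⁺/Cu at the cathode and Cd²⁺/Cd at the anode, E°cell = +0.34 − (−0.39) = +0.73 V (n = 2).
Rearranging E = E° − (0.0592/n)·log Q gives log Q = 2(+0.73 − (+0.806))/0.0592 = −2.568.
Balancing electrons gives Cu²⁺(aq) + Cd(s) → Cu(s) + Cd²⁺(aq); thus Q = [Cd²⁺(aq)] / [Cu²⁺(aq)].
Solving for the unknown gives log [Cu²⁺(aq)] = 0.324, so [Cu²⁺(aq)] ≈ 2.1 M.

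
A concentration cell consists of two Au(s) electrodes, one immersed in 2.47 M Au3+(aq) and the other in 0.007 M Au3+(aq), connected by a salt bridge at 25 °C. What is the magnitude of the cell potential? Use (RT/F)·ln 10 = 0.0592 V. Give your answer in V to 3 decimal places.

0.050 V

For a concentration cell E°cell = 0, since both electrodes use the same couple.
The compartment with the higher Au3+(aq) concentration (2.47 M) acts as the cathode; ions are reduced there and produced at the dilute (0.007 M) anode.
With n = 3, Ecell = −(0.0592/3)·log([dilute]/[conc]) = −(0.0592/3)·log(0.007/2.47) = +0.050 V.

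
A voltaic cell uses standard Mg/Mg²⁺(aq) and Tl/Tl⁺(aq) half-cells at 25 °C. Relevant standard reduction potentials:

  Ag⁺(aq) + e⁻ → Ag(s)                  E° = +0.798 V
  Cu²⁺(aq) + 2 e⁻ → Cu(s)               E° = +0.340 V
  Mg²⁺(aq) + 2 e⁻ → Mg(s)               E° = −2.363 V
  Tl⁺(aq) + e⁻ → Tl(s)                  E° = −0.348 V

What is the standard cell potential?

+2.015 V

Of the two couples in this cell, the one with the more positive reduction potential is reduced at the cathode: here that is Tl⁺/Tl (−0.348 V); Mg²⁺/Mg (−2.363 V) is the anode.
E°cell = E°(cathode) − E°(anode) = −0.348 − (−2.363) = +2.015 V.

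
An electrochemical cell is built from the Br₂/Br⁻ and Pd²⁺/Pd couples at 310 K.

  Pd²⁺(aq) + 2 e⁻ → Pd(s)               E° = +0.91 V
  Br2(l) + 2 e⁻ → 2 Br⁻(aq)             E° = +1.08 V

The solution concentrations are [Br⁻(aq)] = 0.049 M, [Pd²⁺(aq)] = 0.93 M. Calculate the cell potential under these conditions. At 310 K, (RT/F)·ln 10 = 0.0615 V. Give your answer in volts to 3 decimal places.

Br₂/Br⁻ is reduced (cathode, E° = +1.08 V) and Pd²⁺/Pd is oxidized (anode).
E°cell = +1.08 − (+0.91) = +0.17 V, with n = 2 electrons transferred.
For the overall reaction Br2(l) + Pd(s) → 2 Br⁻(aq) + Pd²⁺(aq), Q = [Br⁻(aq)]^2·[Pd²⁺(aq)] = 0.00223, giving log Q = −2.651.
By the Nernst equation, E = +0.17 − (0.0615/2)·(−2.651) = +0.252 V.

+0.252 V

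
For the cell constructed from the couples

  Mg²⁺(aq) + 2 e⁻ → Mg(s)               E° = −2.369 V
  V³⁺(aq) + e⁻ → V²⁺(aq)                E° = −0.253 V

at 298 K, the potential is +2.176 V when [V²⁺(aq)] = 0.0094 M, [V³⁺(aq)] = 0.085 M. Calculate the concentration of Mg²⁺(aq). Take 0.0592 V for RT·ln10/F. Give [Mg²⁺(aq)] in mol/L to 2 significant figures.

0.77 M

With V³⁺/V²⁺ at the cathode and Mg²⁺/Mg at the anode, E°cell = −0.253 − (−2.369) = +2.116 V (n = 2).
Rearranging E = E° − (0.0592/n)·log Q gives log Q = 2(+2.116 − (+2.176))/0.0592 = −2.027.
The balanced reaction is 2 V³⁺(aq) + Mg(s) → 2 V²⁺(aq) + Mg²⁺(aq), so Q = ([V²⁺(aq)]^2·[Mg²⁺(aq)]) / [V³⁺(aq)]^2.
Solving for the unknown gives log [Mg²⁺(aq)] = −0.114, so [Mg²⁺(aq)] ≈ 0.77 M.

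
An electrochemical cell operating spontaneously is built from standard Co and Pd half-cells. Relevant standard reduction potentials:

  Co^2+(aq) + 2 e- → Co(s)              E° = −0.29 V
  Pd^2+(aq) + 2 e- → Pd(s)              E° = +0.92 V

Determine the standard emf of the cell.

Of the two couples in this cell, the one with the more positive reduction potential is reduced at the cathode: here that is Pd²⁺/Pd (+0.92 V); Co²⁺/Co (−0.29 V) is the anode.
E°cell = E°(cathode) − E°(anode) = +0.92 − (−0.29) = +1.21 V.

+1.21 V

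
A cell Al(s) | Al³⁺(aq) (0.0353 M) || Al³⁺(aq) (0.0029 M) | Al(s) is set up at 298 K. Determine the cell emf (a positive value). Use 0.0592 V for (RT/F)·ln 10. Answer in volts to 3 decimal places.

For a concentration cell E°cell = 0, since both electrodes use the same couple.
The compartment with the higher Al³⁺(aq) concentration (0.0353 M) acts as the cathode; ions are reduced there and produced at the dilute (0.0029 M) anode.
With n = 3, Ecell = −(0.0592/3)·log([dilute]/[conc]) = −(0.0592/3)·log(0.0029/0.0353) = +0.021 V.

0.021 V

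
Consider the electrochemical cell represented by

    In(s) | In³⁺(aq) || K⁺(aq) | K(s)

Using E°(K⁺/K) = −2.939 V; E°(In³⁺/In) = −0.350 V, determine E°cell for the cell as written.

By convention the left-hand electrode in cell notation is the anode (oxidation) and the right-hand electrode is the cathode (reduction).
E°cell = E°(right) − E°(left) = −2.939 − (−0.350) = −2.589 V.
The negative sign shows that, as written, the cell would require an external voltage to drive the reaction.

−2.589 V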